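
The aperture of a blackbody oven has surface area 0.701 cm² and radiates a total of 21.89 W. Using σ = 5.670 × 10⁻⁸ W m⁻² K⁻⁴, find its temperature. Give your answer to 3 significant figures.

Area A = 0.701 cm² = 7.01×10⁻⁵ m².
P = σAT⁴ ⇒ T = (P/(σA))^(1/4) = (21.89/(5.670×10⁻⁸×7.01×10⁻⁵))^(1/4) = 1.53×10³ K.

T ≈ 1.53×10³ K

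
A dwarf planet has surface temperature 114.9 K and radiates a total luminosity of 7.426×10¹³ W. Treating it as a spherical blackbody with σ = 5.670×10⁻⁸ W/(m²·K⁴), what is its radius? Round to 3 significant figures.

R ≈ 7.73×10⁵ m

L = 4πR²σT⁴ ⇒ R = √(L/(4πσT⁴)).
σT⁴ = 9.88242 W/m², so R = √(7.426×10¹³/(4π×9.88242)) = 7.73×10⁵ m.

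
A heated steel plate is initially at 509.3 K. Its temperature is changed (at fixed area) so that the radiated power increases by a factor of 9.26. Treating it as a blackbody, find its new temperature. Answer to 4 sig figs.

P ∝ T⁴, so T₂/T₁ = (P₂/P₁)^(1/4) = (9.26)^(1/4) = 1.74443.
T₂ = 509.3 × 1.74443 = 888.4 K.

T₂ ≈ 888.4 K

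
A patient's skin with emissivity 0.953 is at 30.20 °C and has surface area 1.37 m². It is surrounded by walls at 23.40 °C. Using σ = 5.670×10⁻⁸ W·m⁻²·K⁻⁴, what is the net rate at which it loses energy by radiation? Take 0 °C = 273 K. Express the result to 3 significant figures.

T = 30.20 °C + 273 = 303.20 K.
Surroundings: T = 23.40 °C + 273 = 296.40 K.
Area A = 1.37 m².
Net radiated power P_net = εσA(T⁴ − T₀⁴) = 0.953×5.670×10⁻⁸×1.37×(303.20⁴ − 296.40⁴).
T⁴ − T₀⁴ = 8.45117×10⁹ − 7.71814×10⁹ = 7.33030×10⁸ K⁴, so P_net = 54.3 W.

Net loss ≈ 54.3 W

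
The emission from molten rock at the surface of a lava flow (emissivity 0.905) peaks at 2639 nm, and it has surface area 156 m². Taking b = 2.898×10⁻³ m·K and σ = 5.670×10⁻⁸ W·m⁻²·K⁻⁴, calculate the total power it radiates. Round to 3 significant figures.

Wien's law: T = b/λ_max = 2.898×10⁻³/2.639×10⁻⁶ = 1098.14 K.
Area A = 156 m².
Then P = εσAT⁴ = 0.905×5.670×10⁻⁸×156×(1098.14)⁴ = 1.16×10⁷ W.

P ≈ 1.16×10⁷ W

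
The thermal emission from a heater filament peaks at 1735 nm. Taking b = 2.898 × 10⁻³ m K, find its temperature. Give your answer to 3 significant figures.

Wien's law gives T = b/λ_max = (2.898×10⁻³ m·K)/(1.735×10⁻⁶ m) = 1.67×10³ K.

T ≈ 1.67×10³ K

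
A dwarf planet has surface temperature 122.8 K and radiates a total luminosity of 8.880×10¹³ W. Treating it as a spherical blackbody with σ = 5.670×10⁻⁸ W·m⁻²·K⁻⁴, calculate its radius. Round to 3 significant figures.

L = 4πR²σT⁴ ⇒ R = √(L/(4πσT⁴)).
σT⁴ = 12.8937 W/m², so R = √(8.880×10¹³/(4π×12.8937)) = 7.40×10⁵ m.

R ≈ 7.40×10⁵ m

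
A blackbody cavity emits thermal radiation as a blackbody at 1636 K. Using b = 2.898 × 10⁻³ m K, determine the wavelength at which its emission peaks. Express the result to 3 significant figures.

Wien's displacement law: λ_max = b/T = (2.898×10⁻³ m·K)/(1636 K) = 1.771×10⁻⁶ m.
That is 1.77 μm, in the infrared range.

λ_max ≈ 1.77 μm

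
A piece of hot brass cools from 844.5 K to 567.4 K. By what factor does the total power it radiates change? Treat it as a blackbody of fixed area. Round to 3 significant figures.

P ∝ T⁴, so P₂/P₁ = (T₂/T₁)⁴ = (567.4/844.5)⁴ = (0.671877)⁴ = 0.204.

P₂/P₁ ≈ 0.204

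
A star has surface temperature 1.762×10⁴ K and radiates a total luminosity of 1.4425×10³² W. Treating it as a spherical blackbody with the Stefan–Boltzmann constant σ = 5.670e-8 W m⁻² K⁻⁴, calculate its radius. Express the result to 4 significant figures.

R ≈ 4.583×10¹⁰ m

L = 4πR²σT⁴ ⇒ R = √(L/(4πσT⁴)).
σT⁴ = 5.46521×10⁹ W/m², so R = √(1.4425×10³²/(4π×5.46521×10⁹)) = 4.583×10¹⁰ m.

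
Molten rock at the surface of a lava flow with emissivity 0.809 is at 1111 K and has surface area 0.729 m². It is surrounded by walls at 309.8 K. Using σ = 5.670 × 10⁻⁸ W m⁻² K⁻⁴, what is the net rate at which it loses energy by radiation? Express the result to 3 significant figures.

Net loss ≈ 5.06×10⁴ W

Area A = 0.729 m².
Net radiated power P_net = εσA(T⁴ − T₀⁴) = 0.809×5.670×10⁻⁸×0.729×(1111⁴ − 309.8⁴).
T⁴ − T₀⁴ = 1.52355×10¹² − 9.21140×10⁹ = 1.51434×10¹² K⁴, so P_net = 5.06×10⁴ W.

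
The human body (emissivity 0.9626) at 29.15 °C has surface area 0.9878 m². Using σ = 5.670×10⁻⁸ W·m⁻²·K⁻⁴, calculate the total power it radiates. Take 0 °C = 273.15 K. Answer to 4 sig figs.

P ≈ 450.2 W

T = 29.15 °C + 273.15 = 302.30 K.
Area A = 0.9878 m².
P = εσAT⁴ = 0.9626 × 5.670×10⁻⁸ × 0.9878 × (302.30)⁴ = 450.2 W.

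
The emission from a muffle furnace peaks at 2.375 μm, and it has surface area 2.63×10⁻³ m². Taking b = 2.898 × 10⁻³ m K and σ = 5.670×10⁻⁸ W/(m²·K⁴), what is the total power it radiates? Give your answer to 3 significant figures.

Wien's law: T = b/λ_max = 2.898×10⁻³/2.375×10⁻⁶ = 1220.21 K.
Area A = 2.63×10⁻³ m².
Then P = σAT⁴ = 5.670×10⁻⁸×2.63×10⁻³×(1220.21)⁴ = 331 W.

P ≈ 331 W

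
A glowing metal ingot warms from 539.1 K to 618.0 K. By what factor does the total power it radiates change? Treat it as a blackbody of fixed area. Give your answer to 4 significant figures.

P ∝ T⁴, so P₂/P₁ = (T₂/T₁)⁴ = (618.0/539.1)⁴ = (1.14636)⁴ = 1.727.

P₂/P₁ ≈ 1.727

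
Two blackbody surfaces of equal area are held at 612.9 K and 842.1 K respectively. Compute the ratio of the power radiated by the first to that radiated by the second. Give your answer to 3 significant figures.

With equal areas, P₁/P₂ = (T₁/T₂)⁴ = (612.9/842.1)⁴ = 0.281.

P₁/P₂ ≈ 0.281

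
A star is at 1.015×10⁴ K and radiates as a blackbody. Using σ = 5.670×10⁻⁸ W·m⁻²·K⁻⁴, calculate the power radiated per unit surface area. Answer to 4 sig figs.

Stefan–Boltzmann: I = σT⁴ = 5.670×10⁻⁸ × (1.015×10⁴)⁴ = 6.018×10⁸ W/m².

I ≈ 6.018×10⁸ W/m²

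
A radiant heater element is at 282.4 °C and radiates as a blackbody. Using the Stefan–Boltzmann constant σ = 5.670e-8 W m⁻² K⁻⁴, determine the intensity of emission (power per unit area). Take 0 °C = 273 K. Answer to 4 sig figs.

T = 282.4 °C + 273 = 555.4 K.
Stefan–Boltzmann: I = σT⁴ = 5.670×10⁻⁸ × (555.4)⁴ = 5395 W/m².

I ≈ 5395 W/m²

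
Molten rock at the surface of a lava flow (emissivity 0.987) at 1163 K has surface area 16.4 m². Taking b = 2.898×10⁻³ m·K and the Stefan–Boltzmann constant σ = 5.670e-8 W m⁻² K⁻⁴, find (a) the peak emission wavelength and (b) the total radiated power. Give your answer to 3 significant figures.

(a) λ_max = b/T = 2.898×10⁻³/1163 = 2.492×10⁻⁶ m = 2.49×10³ nm.
Area A = 16.4 m².
(b) P = εσAT⁴ = 0.987×5.670×10⁻⁸×16.4×(1163)⁴ = 1.68×10⁶ W.

λ_max ≈ 2.49×10³ nm; P ≈ 1.68×10⁶ W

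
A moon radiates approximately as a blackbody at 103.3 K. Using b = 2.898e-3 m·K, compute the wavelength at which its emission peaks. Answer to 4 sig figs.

Wien's displacement law: λ_max = b/T = (2.898×10⁻³ m·K)/(103.3 K) = 2.8054×10⁻⁵ m.
That is 28.05 μm, in the infrared range.

λ_max ≈ 28.05 μm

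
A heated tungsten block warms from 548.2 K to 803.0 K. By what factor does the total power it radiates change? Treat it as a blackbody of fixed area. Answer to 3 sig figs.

P₂/P₁ ≈ 4.60

P ∝ T⁴, so P₂/P₁ = (T₂/T₁)⁴ = (803.0/548.2)⁴ = (1.46479)⁴ = 4.60.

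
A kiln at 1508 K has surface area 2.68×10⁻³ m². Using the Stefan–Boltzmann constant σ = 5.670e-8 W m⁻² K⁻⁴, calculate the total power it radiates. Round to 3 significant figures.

Area A = 2.68×10⁻³ m².
P = σAT⁴ = 5.670×10⁻⁸ × 2.68×10⁻³ × (1508)⁴ = 786 W.

P ≈ 786 W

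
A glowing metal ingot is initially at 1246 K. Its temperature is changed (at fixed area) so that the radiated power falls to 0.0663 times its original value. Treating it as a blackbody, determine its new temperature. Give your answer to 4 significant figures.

P ∝ T⁴, so T₂/T₁ = (P₂/P₁)^(1/4) = (0.0663)^(1/4) = 0.507433.
T₂ = 1246 × 0.507433 = 632.3 K.

T₂ ≈ 632.3 K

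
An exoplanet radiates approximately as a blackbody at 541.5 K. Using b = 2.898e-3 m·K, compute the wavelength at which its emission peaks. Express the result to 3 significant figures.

λ_max ≈ 5.35 μm

Wien's displacement law: λ_max = b/T = (2.898×10⁻³ m·K)/(541.5 K) = 5.352×10⁻⁶ m.
That is 5.35 μm, in the infrared range.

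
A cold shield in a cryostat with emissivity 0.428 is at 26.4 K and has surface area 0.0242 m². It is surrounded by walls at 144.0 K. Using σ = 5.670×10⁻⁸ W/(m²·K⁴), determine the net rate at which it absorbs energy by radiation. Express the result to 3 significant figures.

Net gain ≈ 0.252 W

Area A = 0.0242 m².
Net radiated power P_net = εσA(T⁴ − T₀⁴) = 0.428×5.670×10⁻⁸×0.0242×(26.4⁴ − 144.0⁴).
T⁴ − T₀⁴ = 4.85753×10⁵ − 4.29982×10⁸ = -4.29496×10⁸ K⁴, so P_net = -0.252 W — negative, meaning a net gain of 0.252 W.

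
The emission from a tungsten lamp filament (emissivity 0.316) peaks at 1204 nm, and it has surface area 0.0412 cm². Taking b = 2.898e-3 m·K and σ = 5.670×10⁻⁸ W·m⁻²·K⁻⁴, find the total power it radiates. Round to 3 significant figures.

Wien's law: T = b/λ_max = 2.898×10⁻³/1.204×10⁻⁶ = 2406.98 K.
Area A = 0.0412 cm² = 4.12×10⁻⁶ m².
Then P = εσAT⁴ = 0.316×5.670×10⁻⁸×4.12×10⁻⁶×(2406.98)⁴ = 2.48 W.

P ≈ 2.48 W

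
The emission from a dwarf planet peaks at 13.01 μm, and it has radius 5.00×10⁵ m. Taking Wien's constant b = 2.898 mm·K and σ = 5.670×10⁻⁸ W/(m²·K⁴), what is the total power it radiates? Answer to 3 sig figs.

P ≈ 4.39×10¹⁴ W

Wien's law: T = b/λ_max = 2.898×10⁻³/1.301×10⁻⁵ = 222.752 K.
Surface area A = 4πR² = 4π(5.00×10⁵ m)² = 3.14159×10¹² m².
Then P = σAT⁴ = 5.670×10⁻⁸×3.14159×10¹²×(222.752)⁴ = 4.39×10¹⁴ W.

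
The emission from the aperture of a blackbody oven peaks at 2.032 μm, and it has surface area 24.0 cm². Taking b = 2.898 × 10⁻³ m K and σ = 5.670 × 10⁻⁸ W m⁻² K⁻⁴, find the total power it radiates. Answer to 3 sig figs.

Wien's law: T = b/λ_max = 2.898×10⁻³/2.032×10⁻⁶ = 1426.18 K.
Area A = 24.0 cm² = 2.40×10⁻³ m².
Then P = σAT⁴ = 5.670×10⁻⁸×2.40×10⁻³×(1426.18)⁴ = 563 W.

P ≈ 563 W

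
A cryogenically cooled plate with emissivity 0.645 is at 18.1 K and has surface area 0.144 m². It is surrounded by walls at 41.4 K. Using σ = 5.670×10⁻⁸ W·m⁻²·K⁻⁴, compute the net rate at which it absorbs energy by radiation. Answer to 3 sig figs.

Area A = 0.144 m².
Net radiated power P_net = εσA(T⁴ − T₀⁴) = 0.645×5.670×10⁻⁸×0.144×(18.1⁴ − 41.4⁴).
T⁴ − T₀⁴ = 1.07328×10⁵ − 2.93766×10⁶ = -2.83033×10⁶ K⁴, so P_net = -0.0149 W — negative, meaning a net gain of 0.0149 W.

Net gain ≈ 0.0149 W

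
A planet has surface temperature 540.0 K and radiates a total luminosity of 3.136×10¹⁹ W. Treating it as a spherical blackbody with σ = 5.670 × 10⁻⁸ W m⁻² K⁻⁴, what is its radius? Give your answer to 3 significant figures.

L = 4πR²σT⁴ ⇒ R = √(L/(4πσT⁴)).
σT⁴ = 4821.23 W/m², so R = √(3.136×10¹⁹/(4π×4821.23)) = 2.28×10⁷ m.

R ≈ 2.28×10⁷ m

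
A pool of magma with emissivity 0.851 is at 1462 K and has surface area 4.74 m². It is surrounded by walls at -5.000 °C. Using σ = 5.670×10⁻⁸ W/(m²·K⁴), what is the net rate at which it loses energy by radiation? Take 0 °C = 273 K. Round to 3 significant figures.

Surroundings: T = -5.000 °C + 273 = 268.000 K.
Area A = 4.74 m².
Net radiated power P_net = εσA(T⁴ − T₀⁴) = 0.851×5.670×10⁻⁸×4.74×(1462⁴ − 268.000⁴).
T⁴ − T₀⁴ = 4.56867×10¹² − 5.15869×10⁹ = 4.56351×10¹² K⁴, so P_net = 1.04×10⁶ W.

Net loss ≈ 1.04×10⁶ W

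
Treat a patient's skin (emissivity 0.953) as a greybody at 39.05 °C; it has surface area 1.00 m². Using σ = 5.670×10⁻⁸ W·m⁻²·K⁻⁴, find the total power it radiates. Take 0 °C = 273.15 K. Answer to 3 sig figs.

T = 39.05 °C + 273.15 = 312.20 K.
Area A = 1.00 m².
P = εσAT⁴ = 0.953 × 5.670×10⁻⁸ × 1.00 × (312.20)⁴ = 513 W.

P ≈ 513 W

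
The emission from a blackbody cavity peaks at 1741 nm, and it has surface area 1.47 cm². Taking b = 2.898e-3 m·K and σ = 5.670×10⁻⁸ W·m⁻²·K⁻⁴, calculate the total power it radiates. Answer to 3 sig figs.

Wien's law: T = b/λ_max = 2.898×10⁻³/1.741×10⁻⁶ = 1664.56 K.
Area A = 1.47 cm² = 1.47×10⁻⁴ m².
Then P = σAT⁴ = 5.670×10⁻⁸×1.47×10⁻⁴×(1664.56)⁴ = 64.0 W.

P ≈ 64.0 W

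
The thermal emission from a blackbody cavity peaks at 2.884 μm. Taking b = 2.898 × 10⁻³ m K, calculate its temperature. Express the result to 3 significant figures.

Wien's law gives T = b/λ_max = (2.898×10⁻³ m·K)/(2.884×10⁻⁶ m) = 1.00×10³ K.

T ≈ 1.00×10³ K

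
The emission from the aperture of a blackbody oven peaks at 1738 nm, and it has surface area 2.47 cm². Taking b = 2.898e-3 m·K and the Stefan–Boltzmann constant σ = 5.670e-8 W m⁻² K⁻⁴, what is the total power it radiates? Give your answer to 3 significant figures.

P ≈ 108 W

Wien's law: T = b/λ_max = 2.898×10⁻³/1.738×10⁻⁶ = 1667.43 K.
Area A = 2.47 cm² = 2.47×10⁻⁴ m².
Then P = σAT⁴ = 5.670×10⁻⁸×2.47×10⁻⁴×(1667.43)⁴ = 108 W.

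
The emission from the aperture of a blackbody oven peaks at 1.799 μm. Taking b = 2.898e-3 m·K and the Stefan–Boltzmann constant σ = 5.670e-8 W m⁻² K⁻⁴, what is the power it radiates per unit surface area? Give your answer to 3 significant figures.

I ≈ 3.82×10⁵ W/m²

Wien's law: T = b/λ_max = 2.898×10⁻³/1.799×10⁻⁶ = 1610.89 K.
Then I = σT⁴ = 5.670×10⁻⁸×(1610.89)⁴ = 3.82×10⁵ W/m².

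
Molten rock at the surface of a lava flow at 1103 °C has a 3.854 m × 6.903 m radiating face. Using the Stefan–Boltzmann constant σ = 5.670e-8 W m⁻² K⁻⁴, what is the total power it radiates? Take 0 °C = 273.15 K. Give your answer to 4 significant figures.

T = 1103 °C + 273.15 = 1376.15 K.
Area A = 3.854 × 6.903 = 26.6042 m².
P = σAT⁴ = 5.670×10⁻⁸ × 26.6042 × (1376.15)⁴ = 5.410×10⁶ W.

P ≈ 5.410×10⁶ W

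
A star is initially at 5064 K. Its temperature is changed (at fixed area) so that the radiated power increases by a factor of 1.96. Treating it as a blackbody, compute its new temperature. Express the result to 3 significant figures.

T₂ ≈ 5.99×10³ K

P ∝ T⁴, so T₂/T₁ = (P₂/P₁)^(1/4) = (1.96)^(1/4) = 1.18322.
T₂ = 5064 × 1.18322 = 5.99×10³ K.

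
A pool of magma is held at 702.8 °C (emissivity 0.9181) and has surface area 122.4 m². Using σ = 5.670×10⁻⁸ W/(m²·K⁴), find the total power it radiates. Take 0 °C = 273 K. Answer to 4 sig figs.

T = 702.8 °C + 273 = 975.8 K.
Area A = 122.4 m².
P = εσAT⁴ = 0.9181 × 5.670×10⁻⁸ × 122.4 × (975.8)⁴ = 5.777×10⁶ W.

P ≈ 5.777×10⁶ W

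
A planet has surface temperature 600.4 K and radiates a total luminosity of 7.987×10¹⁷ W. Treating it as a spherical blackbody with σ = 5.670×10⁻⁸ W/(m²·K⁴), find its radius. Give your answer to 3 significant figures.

L = 4πR²σT⁴ ⇒ R = √(L/(4πσT⁴)).
σT⁴ = 7367.94 W/m², so R = √(7.987×10¹⁷/(4π×7367.94)) = 2.94×10⁶ m.

R ≈ 2.94×10⁶ m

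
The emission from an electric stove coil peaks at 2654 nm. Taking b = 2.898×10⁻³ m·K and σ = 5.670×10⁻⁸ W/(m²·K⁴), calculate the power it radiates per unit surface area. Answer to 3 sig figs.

I ≈ 8.06×10⁴ W/m²

Wien's law: T = b/λ_max = 2.898×10⁻³/2.654×10⁻⁶ = 1091.94 K.
Then I = σT⁴ = 5.670×10⁻⁸×(1091.94)⁴ = 8.06×10⁴ W/m².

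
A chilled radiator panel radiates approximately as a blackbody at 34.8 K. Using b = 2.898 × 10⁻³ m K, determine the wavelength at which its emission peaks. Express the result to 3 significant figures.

Wien's displacement law: λ_max = b/T = (2.898×10⁻³ m·K)/(34.8 K) = 8.328×10⁻⁵ m.
That is 83.3 μm, in the infrared range.

λ_max ≈ 83.3 μm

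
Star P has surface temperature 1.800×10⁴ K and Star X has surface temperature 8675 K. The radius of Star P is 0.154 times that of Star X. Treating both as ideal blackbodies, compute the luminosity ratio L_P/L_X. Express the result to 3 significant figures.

L ∝ R²T⁴, so L_P/L_X = (R_P/R_X)²(T_P/T_X)⁴ = (0.154)² × (1.800×10⁴/8675)⁴ = 0.023716 × 18.5358 = 0.440.

L_P/L_X ≈ 0.440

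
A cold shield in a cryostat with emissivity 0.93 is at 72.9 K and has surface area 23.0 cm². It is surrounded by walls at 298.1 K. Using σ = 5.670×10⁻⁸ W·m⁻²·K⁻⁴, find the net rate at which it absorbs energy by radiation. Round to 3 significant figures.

Area A = 23.0 cm² = 2.30×10⁻³ m².
Net radiated power P_net = εσA(T⁴ − T₀⁴) = 0.93×5.670×10⁻⁸×2.30×10⁻³×(72.9⁴ − 298.1⁴).
T⁴ − T₀⁴ = 2.82430×10⁷ − 7.89674×10⁹ = -7.86850×10⁹ K⁴, so P_net = -0.954 W — negative, meaning a net gain of 0.954 W.

Net gain ≈ 0.954 W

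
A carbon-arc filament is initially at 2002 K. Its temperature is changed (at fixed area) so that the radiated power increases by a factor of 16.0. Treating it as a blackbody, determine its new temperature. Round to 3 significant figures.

T₂ ≈ 4.00×10³ K

P ∝ T⁴, so T₂/T₁ = (P₂/P₁)^(1/4) = (16.0)^(1/4) = 2.00000.
T₂ = 2002 × 2.00000 = 4.00×10³ K.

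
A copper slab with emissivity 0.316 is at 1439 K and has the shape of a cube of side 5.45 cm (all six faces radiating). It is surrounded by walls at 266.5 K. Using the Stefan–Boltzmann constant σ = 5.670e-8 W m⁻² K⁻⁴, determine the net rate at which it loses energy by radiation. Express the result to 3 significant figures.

Area A = 6s² = 6×(0.0545 m)² = 0.0178215 m².
Net radiated power P_net = εσA(T⁴ − T₀⁴) = 0.316×5.670×10⁻⁸×0.0178215×(1439⁴ − 266.5⁴).
T⁴ − T₀⁴ = 4.28789×10¹² − 5.04416×10⁹ = 4.28285×10¹² K⁴, so P_net = 1.37×10³ W.

Net loss ≈ 1.37×10³ W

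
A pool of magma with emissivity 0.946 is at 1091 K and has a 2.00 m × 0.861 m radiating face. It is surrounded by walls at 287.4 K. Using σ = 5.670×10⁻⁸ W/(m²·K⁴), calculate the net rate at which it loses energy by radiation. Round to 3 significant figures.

Net loss ≈ 1.30×10⁵ W

Area A = 2.00 × 0.861 = 1.722 m².
Net radiated power P_net = εσA(T⁴ − T₀⁴) = 0.946×5.670×10⁻⁸×1.722×(1091⁴ − 287.4⁴).
T⁴ − T₀⁴ = 1.41677×10¹² − 6.82256×10⁹ = 1.40995×10¹² K⁴, so P_net = 1.30×10⁵ W.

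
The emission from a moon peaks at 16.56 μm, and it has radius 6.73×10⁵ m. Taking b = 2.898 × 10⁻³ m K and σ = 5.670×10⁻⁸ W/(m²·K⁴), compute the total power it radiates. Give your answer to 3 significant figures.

Wien's law: T = b/λ_max = 2.898×10⁻³/1.656×10⁻⁵ = 175.000 K.
Surface area A = 4πR² = 4π(6.73×10⁵ m)² = 5.69167×10¹² m².
Then P = σAT⁴ = 5.670×10⁻⁸×5.69167×10¹²×(175.000)⁴ = 3.03×10¹⁴ W.

P ≈ 3.03×10¹⁴ W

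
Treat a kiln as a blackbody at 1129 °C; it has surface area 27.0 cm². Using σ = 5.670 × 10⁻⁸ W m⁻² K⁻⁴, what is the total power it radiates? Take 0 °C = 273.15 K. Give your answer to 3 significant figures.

P ≈ 592 W

T = 1129 °C + 273.15 = 1402.15 K.
Area A = 27.0 cm² = 2.70×10⁻³ m².
P = σAT⁴ = 5.670×10⁻⁸ × 2.70×10⁻³ × (1402.15)⁴ = 592 W.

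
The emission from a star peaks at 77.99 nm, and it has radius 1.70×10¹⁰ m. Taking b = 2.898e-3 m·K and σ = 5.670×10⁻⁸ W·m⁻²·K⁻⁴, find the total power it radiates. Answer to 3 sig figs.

P ≈ 3.93×10³² W

Wien's law: T = b/λ_max = 2.898×10⁻³/7.799×10⁻⁸ = 37158.6 K.
Surface area A = 4πR² = 4π(1.70×10¹⁰ m)² = 3.63168×10²¹ m².
Then P = σAT⁴ = 5.670×10⁻⁸×3.63168×10²¹×(37158.6)⁴ = 3.93×10³² W.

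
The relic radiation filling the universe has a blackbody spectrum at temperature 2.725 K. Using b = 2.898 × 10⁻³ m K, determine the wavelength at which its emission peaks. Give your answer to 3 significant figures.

Wien's displacement law: λ_max = b/T = (2.898×10⁻³ m·K)/(2.725 K) = 1.063×10⁻³ m.
That is 1.06 mm, in the microwave range.

λ_max ≈ 1.06 mm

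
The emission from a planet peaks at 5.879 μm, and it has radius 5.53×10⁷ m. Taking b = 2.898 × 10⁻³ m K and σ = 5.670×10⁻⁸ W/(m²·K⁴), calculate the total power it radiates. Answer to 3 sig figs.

P ≈ 1.29×10²⁰ W

Wien's law: T = b/λ_max = 2.898×10⁻³/5.879×10⁻⁶ = 492.941 K.
Surface area A = 4πR² = 4π(5.53×10⁷ m)² = 3.84291×10¹⁶ m².
Then P = σAT⁴ = 5.670×10⁻⁸×3.84291×10¹⁶×(492.941)⁴ = 1.29×10²⁰ W.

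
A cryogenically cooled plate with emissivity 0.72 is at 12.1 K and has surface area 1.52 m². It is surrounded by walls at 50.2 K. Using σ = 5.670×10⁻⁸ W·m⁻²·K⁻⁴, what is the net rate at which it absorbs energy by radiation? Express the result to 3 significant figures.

Net gain ≈ 0.393 W

Area A = 1.52 m².
Net radiated power P_net = εσA(T⁴ − T₀⁴) = 0.72×5.670×10⁻⁸×1.52×(12.1⁴ − 50.2⁴).
T⁴ − T₀⁴ = 21435.9 − 6.35060×10⁶ = -6.32916×10⁶ K⁴, so P_net = -0.393 W — negative, meaning a net gain of 0.393 W.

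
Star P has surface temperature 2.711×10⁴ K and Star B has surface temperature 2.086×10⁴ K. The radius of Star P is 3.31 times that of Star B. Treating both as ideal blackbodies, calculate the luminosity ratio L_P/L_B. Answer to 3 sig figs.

L ∝ R²T⁴, so L_P/L_B = (R_P/R_B)²(T_P/T_B)⁴ = (3.31)² × (2.711×10⁴/2.086×10⁴)⁴ = 10.9561 × 2.85273 = 31.3.

L_P/L_B ≈ 31.3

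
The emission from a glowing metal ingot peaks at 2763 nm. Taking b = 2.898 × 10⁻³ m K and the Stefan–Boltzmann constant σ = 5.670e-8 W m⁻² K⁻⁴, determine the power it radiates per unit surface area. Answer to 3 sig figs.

Wien's law: T = b/λ_max = 2.898×10⁻³/2.763×10⁻⁶ = 1048.86 K.
Then I = σT⁴ = 5.670×10⁻⁸×(1048.86)⁴ = 6.86×10⁴ W/m².

I ≈ 6.86×10⁴ W/m²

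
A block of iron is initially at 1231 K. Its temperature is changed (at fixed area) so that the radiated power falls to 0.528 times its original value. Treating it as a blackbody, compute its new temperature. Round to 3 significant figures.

P ∝ T⁴, so T₂/T₁ = (P₂/P₁)^(1/4) = (0.528)^(1/4) = 0.852430.
T₂ = 1231 × 0.852430 = 1.05×10³ K.

T₂ ≈ 1.05×10³ K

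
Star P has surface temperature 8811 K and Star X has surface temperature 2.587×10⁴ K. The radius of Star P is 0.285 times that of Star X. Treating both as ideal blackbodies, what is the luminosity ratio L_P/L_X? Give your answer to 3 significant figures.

L_P/L_X ≈ 1.09×10⁻³

L ∝ R²T⁴, so L_P/L_X = (R_P/R_X)²(T_P/T_X)⁴ = (0.285)² × (8811/2.587×10⁴)⁴ = 0.081225 × 0.0134560 = 1.09×10⁻³.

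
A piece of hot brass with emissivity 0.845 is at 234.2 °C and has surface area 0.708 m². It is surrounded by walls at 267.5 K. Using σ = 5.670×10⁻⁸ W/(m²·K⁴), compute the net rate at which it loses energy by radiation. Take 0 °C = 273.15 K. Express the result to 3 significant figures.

T = 234.2 °C + 273.15 = 507.35 K.
Area A = 0.708 m².
Net radiated power P_net = εσA(T⁴ − T₀⁴) = 0.845×5.670×10⁻⁸×0.708×(507.35⁴ − 267.5⁴).
T⁴ − T₀⁴ = 6.62568×10¹⁰ − 5.12030×10⁹ = 6.11365×10¹⁰ K⁴, so P_net = 2.07×10³ W.

Net loss ≈ 2.07×10³ W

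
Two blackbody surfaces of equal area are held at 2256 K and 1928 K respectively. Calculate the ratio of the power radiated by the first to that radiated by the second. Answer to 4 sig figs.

P₁/P₂ ≈ 1.875

With equal areas, P₁/P₂ = (T₁/T₂)⁴ = (2256/1928)⁴ = 1.875.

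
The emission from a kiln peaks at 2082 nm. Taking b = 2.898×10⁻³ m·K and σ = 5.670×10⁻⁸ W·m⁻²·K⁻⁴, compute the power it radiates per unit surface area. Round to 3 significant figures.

Wien's law: T = b/λ_max = 2.898×10⁻³/2.082×10⁻⁶ = 1391.93 K.
Then I = σT⁴ = 5.670×10⁻⁸×(1391.93)⁴ = 2.13×10⁵ W/m².

I ≈ 2.13×10⁵ W/m²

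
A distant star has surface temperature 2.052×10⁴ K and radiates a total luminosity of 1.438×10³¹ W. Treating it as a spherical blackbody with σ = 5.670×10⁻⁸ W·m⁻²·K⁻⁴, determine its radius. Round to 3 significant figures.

R ≈ 1.07×10¹⁰ m

L = 4πR²σT⁴ ⇒ R = √(L/(4πσT⁴)).
σT⁴ = 1.00529×10¹⁰ W/m², so R = √(1.438×10³¹/(4π×1.00529×10¹⁰)) = 1.07×10¹⁰ m.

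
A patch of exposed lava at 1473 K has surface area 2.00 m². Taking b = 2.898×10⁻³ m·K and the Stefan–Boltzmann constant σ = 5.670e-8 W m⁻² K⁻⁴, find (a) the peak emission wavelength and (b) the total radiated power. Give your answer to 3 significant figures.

λ_max ≈ 1.97 μm; P ≈ 5.34×10⁵ W

(a) λ_max = b/T = 2.898×10⁻³/1473 = 1.967×10⁻⁶ m = 1.97 μm.
Area A = 2.00 m².
(b) P = σAT⁴ = 5.670×10⁻⁸×2.00×(1473)⁴ = 5.34×10⁵ W.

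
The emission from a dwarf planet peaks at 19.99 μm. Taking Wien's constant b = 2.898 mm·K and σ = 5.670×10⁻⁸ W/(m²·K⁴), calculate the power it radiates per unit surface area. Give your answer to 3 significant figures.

Wien's law: T = b/λ_max = 2.898×10⁻³/1.999×10⁻⁵ = 144.972 K.
Then I = σT⁴ = 5.670×10⁻⁸×(144.972)⁴ = 25.0 W/m².

I ≈ 25.0 W/m²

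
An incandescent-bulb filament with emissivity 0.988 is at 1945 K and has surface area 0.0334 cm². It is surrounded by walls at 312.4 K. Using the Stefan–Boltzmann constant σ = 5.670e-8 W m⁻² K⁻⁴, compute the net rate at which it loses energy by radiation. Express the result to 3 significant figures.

Net loss ≈ 2.68 W

Area A = 0.0334 cm² = 3.34×10⁻⁶ m².
Net radiated power P_net = εσA(T⁴ − T₀⁴) = 0.988×5.670×10⁻⁸×3.34×10⁻⁶×(1945⁴ − 312.4⁴).
T⁴ − T₀⁴ = 1.43113×10¹³ − 9.52454×10⁹ = 1.43018×10¹³ K⁴, so P_net = 2.68 W.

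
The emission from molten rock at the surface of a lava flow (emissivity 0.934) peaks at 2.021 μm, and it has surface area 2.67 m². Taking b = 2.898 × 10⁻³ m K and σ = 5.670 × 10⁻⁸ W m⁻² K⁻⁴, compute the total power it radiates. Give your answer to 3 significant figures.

P ≈ 5.98×10⁵ W

Wien's law: T = b/λ_max = 2.898×10⁻³/2.021×10⁻⁶ = 1433.94 K.
Area A = 2.67 m².
Then P = εσAT⁴ = 0.934×5.670×10⁻⁸×2.67×(1433.94)⁴ = 5.98×10⁵ W.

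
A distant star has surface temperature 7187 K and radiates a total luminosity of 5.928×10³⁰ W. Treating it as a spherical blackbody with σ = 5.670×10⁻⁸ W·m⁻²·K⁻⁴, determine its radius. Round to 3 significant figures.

R ≈ 5.58×10¹⁰ m

L = 4πR²σT⁴ ⇒ R = √(L/(4πσT⁴)).
σT⁴ = 1.51277×10⁸ W/m², so R = √(5.928×10³⁰/(4π×1.51277×10⁸)) = 5.58×10¹⁰ m.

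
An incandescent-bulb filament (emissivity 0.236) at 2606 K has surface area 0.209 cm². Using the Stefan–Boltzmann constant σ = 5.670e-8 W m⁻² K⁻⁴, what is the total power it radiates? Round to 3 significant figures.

Area A = 0.209 cm² = 2.09×10⁻⁵ m².
P = εσAT⁴ = 0.236 × 5.670×10⁻⁸ × 2.09×10⁻⁵ × (2606)⁴ = 12.9 W.

P ≈ 12.9 W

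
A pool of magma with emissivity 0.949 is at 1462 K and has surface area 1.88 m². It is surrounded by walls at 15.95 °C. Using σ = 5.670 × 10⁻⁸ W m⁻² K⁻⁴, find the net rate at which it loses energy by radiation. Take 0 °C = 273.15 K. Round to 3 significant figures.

Net loss ≈ 4.61×10⁵ W

Surroundings: T = 15.95 °C + 273.15 = 289.10 K.
Area A = 1.88 m².
Net radiated power P_net = εσA(T⁴ − T₀⁴) = 0.949×5.670×10⁻⁸×1.88×(1462⁴ − 289.10⁴).
T⁴ − T₀⁴ = 4.56867×10¹² − 6.98542×10⁹ = 4.56168×10¹² K⁴, so P_net = 4.61×10⁵ W.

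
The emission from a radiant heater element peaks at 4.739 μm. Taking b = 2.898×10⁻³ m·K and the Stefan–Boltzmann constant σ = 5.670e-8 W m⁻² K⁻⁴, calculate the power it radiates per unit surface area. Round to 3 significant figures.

Wien's law: T = b/λ_max = 2.898×10⁻³/4.739×10⁻⁶ = 611.521 K.
Then I = σT⁴ = 5.670×10⁻⁸×(611.521)⁴ = 7.93×10³ W/m².

I ≈ 7.93×10³ W/m²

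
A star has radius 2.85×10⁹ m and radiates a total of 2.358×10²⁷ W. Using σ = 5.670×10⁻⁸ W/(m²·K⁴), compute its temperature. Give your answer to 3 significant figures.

T ≈ 4.49×10³ K

Surface area A = 4πR² = 4π(2.85×10⁹ m)² = 1.02070×10²⁰ m².
P = σAT⁴ ⇒ T = (P/(σA))^(1/4) = (2.358×10²⁷/(5.670×10⁻⁸×1.02070×10²⁰))^(1/4) = 4.49×10³ K.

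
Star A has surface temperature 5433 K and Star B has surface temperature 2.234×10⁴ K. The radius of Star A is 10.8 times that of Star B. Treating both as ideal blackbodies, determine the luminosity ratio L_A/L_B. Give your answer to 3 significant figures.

L ∝ R²T⁴, so L_A/L_B = (R_A/R_B)²(T_A/T_B)⁴ = (10.8)² × (5433/2.234×10⁴)⁴ = 116.64 × 3.49805×10⁻³ = 0.408.

L_A/L_B ≈ 0.408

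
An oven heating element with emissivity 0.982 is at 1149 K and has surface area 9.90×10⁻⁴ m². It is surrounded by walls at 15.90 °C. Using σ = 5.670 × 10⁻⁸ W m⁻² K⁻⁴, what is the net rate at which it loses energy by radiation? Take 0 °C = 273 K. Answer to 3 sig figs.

Surroundings: T = 15.90 °C + 273 = 288.90 K.
Area A = 9.90×10⁻⁴ m².
Net radiated power P_net = εσA(T⁴ − T₀⁴) = 0.982×5.670×10⁻⁸×9.90×10⁻⁴×(1149⁴ − 288.90⁴).
T⁴ − T₀⁴ = 1.74293×10¹² − 6.96611×10⁹ = 1.73596×10¹² K⁴, so P_net = 95.7 W.

Net loss ≈ 95.7 W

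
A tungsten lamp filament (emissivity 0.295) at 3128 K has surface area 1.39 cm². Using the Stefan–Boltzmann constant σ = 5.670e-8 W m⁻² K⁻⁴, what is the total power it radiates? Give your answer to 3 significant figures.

Area A = 1.39 cm² = 1.39×10⁻⁴ m².
P = εσAT⁴ = 0.295 × 5.670×10⁻⁸ × 1.39×10⁻⁴ × (3128)⁴ = 223 W.

P ≈ 223 W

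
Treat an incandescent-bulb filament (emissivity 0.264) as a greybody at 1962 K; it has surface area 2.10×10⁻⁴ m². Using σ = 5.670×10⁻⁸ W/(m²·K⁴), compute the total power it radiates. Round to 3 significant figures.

Area A = 2.10×10⁻⁴ m².
P = εσAT⁴ = 0.264 × 5.670×10⁻⁸ × 2.10×10⁻⁴ × (1962)⁴ = 46.6 W.

P ≈ 46.6 W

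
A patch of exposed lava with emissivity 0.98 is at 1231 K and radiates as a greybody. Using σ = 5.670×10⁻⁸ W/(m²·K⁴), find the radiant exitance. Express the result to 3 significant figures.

Stefan–Boltzmann: I = εσT⁴ = 0.98 × 5.670×10⁻⁸ × (1231)⁴ = 1.28×10⁵ W/m².

I ≈ 1.28×10⁵ W/m²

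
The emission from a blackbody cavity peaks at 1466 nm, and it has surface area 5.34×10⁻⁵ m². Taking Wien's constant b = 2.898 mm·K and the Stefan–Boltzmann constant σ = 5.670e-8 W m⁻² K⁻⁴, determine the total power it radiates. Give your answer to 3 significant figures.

P ≈ 46.2 W

Wien's law: T = b/λ_max = 2.898×10⁻³/1.466×10⁻⁶ = 1976.81 K.
Area A = 5.34×10⁻⁵ m².
Then P = σAT⁴ = 5.670×10⁻⁸×5.34×10⁻⁵×(1976.81)⁴ = 46.2 W.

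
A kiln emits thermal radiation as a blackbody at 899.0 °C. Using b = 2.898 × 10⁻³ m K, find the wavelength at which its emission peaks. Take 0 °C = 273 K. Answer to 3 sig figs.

λ_max ≈ 2.47×10³ nm

T = 899.0 °C + 273 = 1172.0 K.
Wien's displacement law: λ_max = b/T = (2.898×10⁻³ m·K)/(1172.0 K) = 2.473×10⁻⁶ m.
That is 2.47×10³ nm, in the infrared range.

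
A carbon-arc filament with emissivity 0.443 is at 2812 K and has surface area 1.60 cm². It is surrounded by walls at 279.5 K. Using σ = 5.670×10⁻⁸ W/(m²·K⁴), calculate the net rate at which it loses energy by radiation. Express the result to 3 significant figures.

Net loss ≈ 251 W

Area A = 1.60 cm² = 1.60×10⁻⁴ m².
Net radiated power P_net = εσA(T⁴ − T₀⁴) = 0.443×5.670×10⁻⁸×1.60×10⁻⁴×(2812⁴ − 279.5⁴).
T⁴ − T₀⁴ = 6.25261×10¹³ − 6.10277×10⁹ = 6.25200×10¹³ K⁴, so P_net = 251 W.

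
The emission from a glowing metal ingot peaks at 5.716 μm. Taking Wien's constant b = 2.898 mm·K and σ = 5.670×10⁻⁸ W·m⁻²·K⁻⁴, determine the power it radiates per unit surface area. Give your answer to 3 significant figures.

I ≈ 3.75×10³ W/m²

Wien's law: T = b/λ_max = 2.898×10⁻³/5.716×10⁻⁶ = 506.998 K.
Then I = σT⁴ = 5.670×10⁻⁸×(506.998)⁴ = 3.75×10³ W/m².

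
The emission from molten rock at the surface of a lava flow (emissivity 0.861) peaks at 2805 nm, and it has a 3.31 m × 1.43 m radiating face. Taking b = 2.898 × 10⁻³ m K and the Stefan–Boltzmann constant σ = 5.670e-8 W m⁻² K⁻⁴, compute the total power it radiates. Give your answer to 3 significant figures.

P ≈ 2.63×10⁵ W

Wien's law: T = b/λ_max = 2.898×10⁻³/2.805×10⁻⁶ = 1033.16 K.
Area A = 3.31 × 1.43 = 4.7333 m².
Then P = εσAT⁴ = 0.861×5.670×10⁻⁸×4.7333×(1033.16)⁴ = 2.63×10⁵ W.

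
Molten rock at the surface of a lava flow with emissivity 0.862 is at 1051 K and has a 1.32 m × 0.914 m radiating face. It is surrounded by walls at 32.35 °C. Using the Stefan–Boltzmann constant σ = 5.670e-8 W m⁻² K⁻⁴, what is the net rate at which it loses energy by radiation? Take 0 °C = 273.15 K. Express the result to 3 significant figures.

Surroundings: T = 32.35 °C + 273.15 = 305.50 K.
Area A = 1.32 × 0.914 = 1.20648 m².
Net radiated power P_net = εσA(T⁴ − T₀⁴) = 0.862×5.670×10⁻⁸×1.20648×(1051⁴ − 305.50⁴).
T⁴ − T₀⁴ = 1.22014×10¹² − 8.71054×10⁹ = 1.21143×10¹² K⁴, so P_net = 7.14×10⁴ W.

Net loss ≈ 7.14×10⁴ W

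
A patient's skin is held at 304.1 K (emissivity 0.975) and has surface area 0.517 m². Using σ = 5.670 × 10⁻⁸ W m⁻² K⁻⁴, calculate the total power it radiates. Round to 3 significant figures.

P ≈ 244 W

Area A = 0.517 m².
P = εσAT⁴ = 0.975 × 5.670×10⁻⁸ × 0.517 × (304.1)⁴ = 244 W.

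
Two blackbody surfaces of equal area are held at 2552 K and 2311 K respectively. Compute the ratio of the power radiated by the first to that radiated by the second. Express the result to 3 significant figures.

With equal areas, P₁/P₂ = (T₁/T₂)⁴ = (2552/2311)⁴ = 1.49.

P₁/P₂ ≈ 1.49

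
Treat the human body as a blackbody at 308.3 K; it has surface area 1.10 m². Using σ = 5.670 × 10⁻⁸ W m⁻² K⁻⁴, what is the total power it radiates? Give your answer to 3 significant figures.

Area A = 1.10 m².
P = σAT⁴ = 5.670×10⁻⁸ × 1.10 × (308.3)⁴ = 563 W.

P ≈ 563 W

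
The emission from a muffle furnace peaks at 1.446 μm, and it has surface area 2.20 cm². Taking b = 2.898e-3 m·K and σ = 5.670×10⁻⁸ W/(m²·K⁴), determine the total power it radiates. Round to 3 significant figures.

Wien's law: T = b/λ_max = 2.898×10⁻³/1.446×10⁻⁶ = 2004.15 K.
Area A = 2.20 cm² = 2.20×10⁻⁴ m².
Then P = σAT⁴ = 5.670×10⁻⁸×2.20×10⁻⁴×(2004.15)⁴ = 201 W.

P ≈ 201 W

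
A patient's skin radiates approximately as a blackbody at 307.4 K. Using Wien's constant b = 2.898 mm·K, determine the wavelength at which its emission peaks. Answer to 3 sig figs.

λ_max ≈ 9.43 μm

Wien's displacement law: λ_max = b/T = (2.898×10⁻³ m·K)/(307.4 K) = 9.427×10⁻⁶ m.
That is 9.43 μm, in the infrared range.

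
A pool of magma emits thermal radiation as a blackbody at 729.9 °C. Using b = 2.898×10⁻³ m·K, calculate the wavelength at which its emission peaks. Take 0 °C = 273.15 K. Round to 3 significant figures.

T = 729.9 °C + 273.15 = 1003.05 K.
Wien's displacement law: λ_max = b/T = (2.898×10⁻³ m·K)/(1003.05 K) = 2.889×10⁻⁶ m.
That is 2.89×10³ nm, in the infrared range.

λ_max ≈ 2.89×10³ nm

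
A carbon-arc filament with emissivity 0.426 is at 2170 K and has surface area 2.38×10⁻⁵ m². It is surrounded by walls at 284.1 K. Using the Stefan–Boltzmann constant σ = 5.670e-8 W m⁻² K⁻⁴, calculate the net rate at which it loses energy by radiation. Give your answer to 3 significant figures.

Area A = 2.38×10⁻⁵ m².
Net radiated power P_net = εσA(T⁴ − T₀⁴) = 0.426×5.670×10⁻⁸×2.38×10⁻⁵×(2170⁴ − 284.1⁴).
T⁴ − T₀⁴ = 2.21737×10¹³ − 6.51456×10⁹ = 2.21672×10¹³ K⁴, so P_net = 12.7 W.

Net loss ≈ 12.7 W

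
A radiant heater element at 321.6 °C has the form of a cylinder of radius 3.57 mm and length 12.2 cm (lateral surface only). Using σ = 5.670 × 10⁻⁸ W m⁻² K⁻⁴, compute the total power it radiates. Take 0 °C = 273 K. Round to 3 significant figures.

P ≈ 19.4 W

T = 321.6 °C + 273 = 594.6 K.
Lateral area A = 2πrL = 2π×3.57×10⁻³×0.122 = 2.73658×10⁻³ m².
P = σAT⁴ = 5.670×10⁻⁸ × 2.73658×10⁻³ × (594.6)⁴ = 19.4 W.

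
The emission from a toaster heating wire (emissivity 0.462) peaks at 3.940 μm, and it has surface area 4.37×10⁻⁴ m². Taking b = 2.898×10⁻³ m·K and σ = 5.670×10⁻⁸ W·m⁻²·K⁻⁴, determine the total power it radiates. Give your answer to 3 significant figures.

Wien's law: T = b/λ_max = 2.898×10⁻³/3.940×10⁻⁶ = 735.533 K.
Area A = 4.37×10⁻⁴ m².
Then P = εσAT⁴ = 0.462×5.670×10⁻⁸×4.37×10⁻⁴×(735.533)⁴ = 3.35 W.

P ≈ 3.35 W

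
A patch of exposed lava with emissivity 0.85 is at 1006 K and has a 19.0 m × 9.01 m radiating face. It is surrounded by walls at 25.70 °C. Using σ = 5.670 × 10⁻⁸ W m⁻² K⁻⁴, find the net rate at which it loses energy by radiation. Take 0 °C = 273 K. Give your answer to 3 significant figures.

Surroundings: T = 25.70 °C + 273 = 298.70 K.
Area A = 19.0 × 9.01 = 171.19 m².
Net radiated power P_net = εσA(T⁴ − T₀⁴) = 0.85×5.670×10⁻⁸×171.19×(1006⁴ − 298.70⁴).
T⁴ − T₀⁴ = 1.02422×10¹² − 7.96051×10⁹ = 1.01626×10¹² K⁴, so P_net = 8.38×10⁶ W.

Net loss ≈ 8.38×10⁶ W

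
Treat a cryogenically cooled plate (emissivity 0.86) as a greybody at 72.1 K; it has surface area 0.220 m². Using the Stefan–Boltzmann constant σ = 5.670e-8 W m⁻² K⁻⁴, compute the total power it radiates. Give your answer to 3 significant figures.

P ≈ 0.290 W

Area A = 0.220 m².
P = εσAT⁴ = 0.86 × 5.670×10⁻⁸ × 0.220 × (72.1)⁴ = 0.290 W.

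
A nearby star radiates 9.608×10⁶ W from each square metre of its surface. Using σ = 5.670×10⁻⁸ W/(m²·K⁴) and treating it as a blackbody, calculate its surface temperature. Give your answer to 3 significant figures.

T ≈ 3.61×10³ K

I = σT⁴, so T = (I/σ)^(1/4) = (9.608×10⁶/(5.670×10⁻⁸))^(1/4) = 3.61×10³ K.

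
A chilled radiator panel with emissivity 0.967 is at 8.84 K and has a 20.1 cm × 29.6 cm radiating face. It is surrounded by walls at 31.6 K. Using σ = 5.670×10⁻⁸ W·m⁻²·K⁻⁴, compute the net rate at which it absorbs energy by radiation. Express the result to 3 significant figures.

Area A = 0.201 × 0.296 = 0.059496 m².
Net radiated power P_net = εσA(T⁴ − T₀⁴) = 0.967×5.670×10⁻⁸×0.059496×(8.84⁴ − 31.6⁴).
T⁴ − T₀⁴ = 6106.73 − 9.97122×10⁵ = -9.91015×10⁵ K⁴, so P_net = -3.23×10⁻³ W — negative, meaning a net gain of 3.23×10⁻³ W.

Net gain ≈ 3.23×10⁻³ W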